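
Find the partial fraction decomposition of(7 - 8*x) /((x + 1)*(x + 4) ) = -13/(x + 4) + 5/(x + 1)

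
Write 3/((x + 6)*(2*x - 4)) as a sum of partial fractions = -3/(16*(x + 6)) + 3/(16*(x - 2))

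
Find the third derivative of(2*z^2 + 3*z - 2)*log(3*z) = (4*z^2 - 3*z - 4)/z^3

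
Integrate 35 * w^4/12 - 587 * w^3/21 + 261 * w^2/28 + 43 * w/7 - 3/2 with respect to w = 7*w^5/12 - 587*w^4/84 + 87*w^3/28 + 43*w^2/14 - 3*w/2 + C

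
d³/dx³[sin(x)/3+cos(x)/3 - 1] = sin(x)/3 - cos(x)/3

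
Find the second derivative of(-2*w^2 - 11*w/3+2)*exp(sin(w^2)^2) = 2*(4*w^4*(1 - cos(2*w^2))^2 - 8*w^4 + 22*w^3*(1 - cos(2*w^2))^2/3 - 44*w^3/3 - 4*w^2*(1 - cos(2*w^2))^2 - 10*w^2*sin(2*w^2) + 8*w^2 - 11*w*sin(2*w^2) + 2*sin(2*w^2) - 2)*exp(1/2 - cos(2*w^2)/2)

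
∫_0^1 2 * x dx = 1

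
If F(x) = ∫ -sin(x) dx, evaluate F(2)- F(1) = -cos(1) + cos(2)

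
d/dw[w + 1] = 1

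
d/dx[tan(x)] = cos(x)^(-2)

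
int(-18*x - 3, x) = -9*x^2 - 3*x + C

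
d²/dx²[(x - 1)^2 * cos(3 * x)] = -9*x^2*cos(3*x) - 12*x*sin(3*x) + 18*x*cos(3*x) + 12*sin(3*x) - 7*cos(3*x)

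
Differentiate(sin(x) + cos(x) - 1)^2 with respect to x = 2*cos(2*x) - 2*sqrt(2)*cos(x + pi/4)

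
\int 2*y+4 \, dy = y^2 + 4*y + C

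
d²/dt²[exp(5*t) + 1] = 25*exp(5*t)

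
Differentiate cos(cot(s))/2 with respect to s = sin(1/tan(s))/(2*sin(s)^2)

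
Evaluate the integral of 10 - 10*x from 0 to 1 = 5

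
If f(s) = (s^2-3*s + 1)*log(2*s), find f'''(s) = (2*s^2 + 3*s + 2)/s^3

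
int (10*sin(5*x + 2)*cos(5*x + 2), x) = sin(5*x + 2)^2 + C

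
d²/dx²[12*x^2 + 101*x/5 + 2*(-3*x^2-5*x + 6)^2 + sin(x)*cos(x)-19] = 216*x^2 + 360*x - 2*sin(2*x) - 20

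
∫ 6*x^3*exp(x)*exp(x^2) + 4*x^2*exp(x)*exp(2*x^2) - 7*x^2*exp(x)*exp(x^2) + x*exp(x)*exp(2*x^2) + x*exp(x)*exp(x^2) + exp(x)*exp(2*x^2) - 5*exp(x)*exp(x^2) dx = x*(3*x + exp(x^2) - 5)*exp(x*(x + 1)) + C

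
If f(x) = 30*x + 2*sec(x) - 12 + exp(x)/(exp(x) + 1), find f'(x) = (2*exp(2*x)*tan(x)*sec(x) + 30*exp(2*x) + 4*exp(x)*tan(x)*sec(x) + 61*exp(x) + 2*tan(x)*sec(x) + 30)/(exp(2*x) + 2*exp(x) + 1)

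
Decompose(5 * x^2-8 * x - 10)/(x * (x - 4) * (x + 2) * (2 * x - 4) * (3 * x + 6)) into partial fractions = 25/(1728*(x + 2)) - 13/(144*(x + 2)^2) + 1/(64*(x - 2)) + 19/(864*(x - 4)) - 5/(96*x)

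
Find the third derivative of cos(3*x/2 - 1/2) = 27*sin((3*x - 1)/2)/8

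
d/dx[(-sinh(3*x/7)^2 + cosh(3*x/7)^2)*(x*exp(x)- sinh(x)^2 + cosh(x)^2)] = (x + 1)*exp(x)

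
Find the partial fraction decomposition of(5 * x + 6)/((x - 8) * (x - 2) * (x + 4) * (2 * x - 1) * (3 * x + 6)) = 136/(6075*(2*x - 1)) - 7/(1944*(x + 4)) + 1/(300*(x + 2)) - 1/(81*(x - 2)) + 23/(16200*(x - 8))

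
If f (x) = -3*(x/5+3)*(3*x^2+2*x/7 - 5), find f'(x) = -27*x^2/5 - 1902*x/35 + 3/7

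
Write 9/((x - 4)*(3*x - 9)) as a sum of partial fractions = -3/(x - 3) + 3/(x - 4)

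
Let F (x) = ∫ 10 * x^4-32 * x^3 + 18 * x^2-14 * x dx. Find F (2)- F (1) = -37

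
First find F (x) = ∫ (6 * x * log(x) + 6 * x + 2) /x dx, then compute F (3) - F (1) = 20*log(3)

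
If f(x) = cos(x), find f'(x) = -sin(x)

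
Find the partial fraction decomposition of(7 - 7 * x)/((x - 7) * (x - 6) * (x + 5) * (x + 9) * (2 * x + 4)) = 1/(192*(x + 9)) - 7/(528*(x + 5)) + 1/(144*(x + 2)) + 7/(528*(x - 6)) - 7/(576*(x - 7))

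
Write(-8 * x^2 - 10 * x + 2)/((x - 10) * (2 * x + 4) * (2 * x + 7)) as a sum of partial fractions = -122/(81*(2*x + 7)) + 5/(36*(x + 2)) - 449/(324*(x - 10))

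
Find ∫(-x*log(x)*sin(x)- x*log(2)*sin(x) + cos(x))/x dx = log(2*x)*cos(x) + C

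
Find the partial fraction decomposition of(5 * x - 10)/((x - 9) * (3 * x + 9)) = 25/(36*(x + 3)) + 35/(36*(x - 9))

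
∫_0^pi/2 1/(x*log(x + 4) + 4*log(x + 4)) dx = -log(log(4)) + log(log(pi/2 + 4))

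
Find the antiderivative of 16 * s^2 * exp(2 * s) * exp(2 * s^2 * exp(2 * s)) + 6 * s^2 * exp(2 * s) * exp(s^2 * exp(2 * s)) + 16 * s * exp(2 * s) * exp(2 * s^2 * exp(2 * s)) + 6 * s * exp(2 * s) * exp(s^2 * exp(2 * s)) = (4*exp(s^2*exp(2*s)) + 3)*exp(s^2*exp(2*s)) + C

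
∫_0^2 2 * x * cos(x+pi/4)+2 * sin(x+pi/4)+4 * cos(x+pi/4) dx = -2*sqrt(2) + 8*sin(pi/4 + 2)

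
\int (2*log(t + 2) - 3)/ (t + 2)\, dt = (log(t + 2) - 3)*log(t + 2) + C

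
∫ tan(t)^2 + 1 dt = tan(t) + C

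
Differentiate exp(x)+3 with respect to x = exp(x)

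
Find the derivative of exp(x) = exp(x)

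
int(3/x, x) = 3*log(2*x) + C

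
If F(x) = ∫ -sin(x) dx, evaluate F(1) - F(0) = -1 + cos(1)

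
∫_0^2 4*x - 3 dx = 2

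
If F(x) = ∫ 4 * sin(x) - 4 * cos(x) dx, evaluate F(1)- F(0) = -4*sin(1) - 4*cos(1) + 4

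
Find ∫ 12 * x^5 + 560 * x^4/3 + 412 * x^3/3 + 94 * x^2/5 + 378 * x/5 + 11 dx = 2*x^6 + 112*x^5/3 + 103*x^4/3 + 94*x^3/15 + 189*x^2/5 + 11*x + C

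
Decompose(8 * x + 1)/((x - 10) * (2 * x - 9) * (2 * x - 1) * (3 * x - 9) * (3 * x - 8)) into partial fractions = -603/(3146*(3*x - 8)) + 1/(741*(2*x - 1)) - 37/(1089*(2*x - 9)) + 5/(63*(x - 3)) + 27/(32186*(x - 10))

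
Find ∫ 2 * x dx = x^2 + C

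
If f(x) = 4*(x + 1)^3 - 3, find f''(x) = 24*x + 24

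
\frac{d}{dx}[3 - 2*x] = -2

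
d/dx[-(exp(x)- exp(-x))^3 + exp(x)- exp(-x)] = (-3*exp(6*x) + 4*exp(4*x) + 4*exp(2*x) - 3)*exp(-3*x)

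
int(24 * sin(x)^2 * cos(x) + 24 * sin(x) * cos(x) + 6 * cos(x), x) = (2*sin(x) + 1)^3 + C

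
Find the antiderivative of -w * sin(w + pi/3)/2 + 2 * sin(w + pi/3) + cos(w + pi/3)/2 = (w/2 - 2)*cos(w + pi/3) + C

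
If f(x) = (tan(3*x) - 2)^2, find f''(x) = 54*tan(3*x)^4 - 72*tan(3*x)^3 + 72*tan(3*x)^2 - 72*tan(3*x) + 18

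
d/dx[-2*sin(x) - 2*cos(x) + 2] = 2*sin(x) - 2*cos(x)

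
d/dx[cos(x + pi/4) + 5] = -sin(x + pi/4)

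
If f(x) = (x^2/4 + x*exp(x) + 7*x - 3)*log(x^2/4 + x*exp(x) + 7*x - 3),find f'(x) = x*exp(x)*log(x^2/4 + x*exp(x) + 7*x - 3) + x*exp(x) + x*log(x^2/4 + x*exp(x) + 7*x - 3)/2 + x/2 + exp(x)*log(x^2/4 + x*exp(x) + 7*x - 3) + exp(x) + 7*log(x^2/4 + x*exp(x) + 7*x - 3) + 7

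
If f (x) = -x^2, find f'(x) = -2*x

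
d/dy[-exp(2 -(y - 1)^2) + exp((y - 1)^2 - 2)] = (2*y*exp(2*y^2 - 4*y - 2) + 2*y - 2*exp(2*y^2 - 4*y - 2) - 2)*exp(-y^2 + 2*y + 1)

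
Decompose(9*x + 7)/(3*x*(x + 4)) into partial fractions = 29/(12*(x + 4)) + 7/(12*x)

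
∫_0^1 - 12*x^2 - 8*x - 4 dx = -12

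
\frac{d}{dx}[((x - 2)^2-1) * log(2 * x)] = (2*x^2*log(x) + x^2 + 2*x^2*log(2) - 4*x*log(x) - 4*x - 4*x*log(2) + 3)/x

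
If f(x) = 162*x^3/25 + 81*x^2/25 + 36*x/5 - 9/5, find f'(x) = 486*x^2/25 + 162*x/25 + 36/5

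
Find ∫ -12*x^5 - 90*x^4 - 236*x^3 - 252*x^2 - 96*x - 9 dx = -2*x^6 - 18*x^5 - 59*x^4 - 84*x^3 - 48*x^2 - 9*x + C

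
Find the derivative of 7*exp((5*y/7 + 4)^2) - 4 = 50*y*exp(25*y^2/49 + 40*y/7 + 16)/7 + 40*exp(25*y^2/49 + 40*y/7 + 16)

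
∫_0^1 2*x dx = 1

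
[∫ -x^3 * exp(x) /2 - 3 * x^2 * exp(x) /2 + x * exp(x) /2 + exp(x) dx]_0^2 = -5*exp(2)/2 - 1/2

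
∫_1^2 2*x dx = 3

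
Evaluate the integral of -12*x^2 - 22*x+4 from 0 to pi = (2 + pi)^2*(5 - 4*pi) - 20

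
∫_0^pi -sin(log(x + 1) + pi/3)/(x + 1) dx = cos(pi/3 + log(1 + pi)) - 1/2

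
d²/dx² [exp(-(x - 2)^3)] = (9*x^4 - 72*x^3 + 216*x^2 - 294*x + 156)*exp(-x^3 + 6*x^2 - 12*x + 8)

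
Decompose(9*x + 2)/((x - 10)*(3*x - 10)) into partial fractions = -24/(5*(3*x - 10)) + 23/(5*(x - 10))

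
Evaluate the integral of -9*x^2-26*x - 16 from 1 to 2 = -76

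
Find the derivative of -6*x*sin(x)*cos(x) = -6*x*cos(2*x) - 3*sin(2*x)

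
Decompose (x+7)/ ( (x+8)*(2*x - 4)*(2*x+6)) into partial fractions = -1/(200*(x + 8)) - 1/(25*(x + 3)) + 9/(200*(x - 2))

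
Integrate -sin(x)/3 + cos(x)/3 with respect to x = sqrt(2)*sin(x + pi/4)/3 + C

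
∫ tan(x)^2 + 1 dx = tan(x) + C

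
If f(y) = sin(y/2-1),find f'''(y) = -cos(y/2 - 1)/8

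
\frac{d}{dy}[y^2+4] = 2*y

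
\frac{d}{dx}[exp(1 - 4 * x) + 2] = -4*exp(1 - 4*x)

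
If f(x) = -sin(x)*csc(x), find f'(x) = 0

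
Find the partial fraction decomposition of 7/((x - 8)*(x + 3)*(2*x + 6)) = -7/(242*(x + 3)) - 7/(22*(x + 3)^2) + 7/(242*(x - 8))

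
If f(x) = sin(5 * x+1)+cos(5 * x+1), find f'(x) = 5*sqrt(2)*cos(5*x + pi/4 + 1)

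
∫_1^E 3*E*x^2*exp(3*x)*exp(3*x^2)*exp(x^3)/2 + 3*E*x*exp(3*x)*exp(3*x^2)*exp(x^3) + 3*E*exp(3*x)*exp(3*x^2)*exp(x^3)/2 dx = -exp(8)/2 + exp((1 + E)^3)/2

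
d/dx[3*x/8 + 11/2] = 3/8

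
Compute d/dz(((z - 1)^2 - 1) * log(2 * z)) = 2*z*log(z) + z + 2*z*log(2) - 2*log(z) - 2 - 2*log(2)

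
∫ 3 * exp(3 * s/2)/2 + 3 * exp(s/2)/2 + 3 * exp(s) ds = (exp(s/2) + 1)^3 + C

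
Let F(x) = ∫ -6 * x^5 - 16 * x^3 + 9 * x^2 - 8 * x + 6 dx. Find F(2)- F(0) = -108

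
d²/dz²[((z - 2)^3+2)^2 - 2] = 30*z^4 - 240*z^3 + 720*z^2 - 936*z + 432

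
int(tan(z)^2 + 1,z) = tan(z) + C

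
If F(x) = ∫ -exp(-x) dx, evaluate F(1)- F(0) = -1 + exp(-1)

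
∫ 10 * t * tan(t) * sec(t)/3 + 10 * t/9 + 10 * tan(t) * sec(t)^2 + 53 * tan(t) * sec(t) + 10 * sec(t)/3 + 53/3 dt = t + 5*(t + 3*sec(t) + 15)^2/9 + 3*sec(t) + C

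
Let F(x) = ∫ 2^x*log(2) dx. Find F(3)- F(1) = 6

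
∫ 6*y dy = 3*y^2 + C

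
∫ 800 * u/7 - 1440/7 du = 400*u^2/7 - 1440*u/7 + C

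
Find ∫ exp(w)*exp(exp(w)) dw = exp(exp(w)) + C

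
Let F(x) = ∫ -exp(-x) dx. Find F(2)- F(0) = -1 + exp(-2)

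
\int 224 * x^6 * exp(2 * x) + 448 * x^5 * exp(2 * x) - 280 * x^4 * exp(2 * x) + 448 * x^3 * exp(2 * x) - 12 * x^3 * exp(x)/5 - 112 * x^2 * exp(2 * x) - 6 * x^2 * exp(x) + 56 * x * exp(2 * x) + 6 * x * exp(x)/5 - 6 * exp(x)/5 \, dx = 2*x*(70*x*(2*x^2 - x + 1)*exp(x) - 3)*(2*x^2 - x + 1)*exp(x)/5 + C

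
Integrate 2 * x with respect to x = x^2 + C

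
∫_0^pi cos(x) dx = 0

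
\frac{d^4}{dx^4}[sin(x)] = sin(x)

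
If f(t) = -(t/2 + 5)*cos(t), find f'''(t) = -t*sin(t)/2 - 5*sin(t) + 3*cos(t)/2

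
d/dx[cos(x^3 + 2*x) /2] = -(3*x^2/2 + 1)*sin(x*(x^2 + 2))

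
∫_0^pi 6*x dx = 3*pi^2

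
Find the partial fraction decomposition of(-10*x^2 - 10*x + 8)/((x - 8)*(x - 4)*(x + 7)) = -412/(165*(x + 7)) + 48/(11*(x - 4)) - 178/(15*(x - 8))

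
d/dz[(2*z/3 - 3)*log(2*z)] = (2*z*log(z) + 2*z*log(2) + 2*z - 9)/(3*z)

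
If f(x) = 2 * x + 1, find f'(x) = 2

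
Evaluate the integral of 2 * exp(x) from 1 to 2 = -2*E + 2*exp(2)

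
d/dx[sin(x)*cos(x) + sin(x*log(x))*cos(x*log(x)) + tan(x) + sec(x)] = -2*log(x)*sin(x*log(x))^2 + log(x) + 2*sin(x)^4/cos(x)^2 + sin(x)/cos(x)^2 - 2*sin(x*log(x))^2 + 4 - 1/cos(x)^2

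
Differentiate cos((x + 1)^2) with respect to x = -2*(x + 1)*sin(x^2 + 2*x + 1)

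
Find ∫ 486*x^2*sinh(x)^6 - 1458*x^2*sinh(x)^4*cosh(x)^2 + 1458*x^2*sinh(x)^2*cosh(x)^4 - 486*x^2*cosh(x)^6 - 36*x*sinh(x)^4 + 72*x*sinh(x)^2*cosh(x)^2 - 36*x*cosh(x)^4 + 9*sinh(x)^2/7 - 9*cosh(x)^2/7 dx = -162*x^3 - 18*x^2 - 9*x/7 + C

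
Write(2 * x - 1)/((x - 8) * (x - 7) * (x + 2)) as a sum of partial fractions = -1/(18*(x + 2)) - 13/(9*(x - 7)) + 3/(2*(x - 8))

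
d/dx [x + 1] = 1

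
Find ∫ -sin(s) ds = cos(s) + C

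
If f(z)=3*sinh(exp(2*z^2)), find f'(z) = 12*z*exp(2*z^2)*cosh(exp(2*z^2))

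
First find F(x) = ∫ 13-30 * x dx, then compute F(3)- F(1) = -94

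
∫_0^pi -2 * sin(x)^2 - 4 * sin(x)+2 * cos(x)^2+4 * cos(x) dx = -8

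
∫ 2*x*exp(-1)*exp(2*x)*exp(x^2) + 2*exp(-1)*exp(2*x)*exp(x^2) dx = exp((x + 1)^2 - 2) + C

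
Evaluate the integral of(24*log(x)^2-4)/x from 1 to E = 4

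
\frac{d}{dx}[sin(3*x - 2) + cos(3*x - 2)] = 3*sqrt(2)*cos(3*x - 2 + pi/4)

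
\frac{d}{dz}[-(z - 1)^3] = -3*z^2 + 6*z - 3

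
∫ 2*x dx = x^2 + C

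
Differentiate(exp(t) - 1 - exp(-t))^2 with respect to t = (2*exp(4*t) - 2*exp(3*t) - 2*exp(t) - 2)*exp(-2*t)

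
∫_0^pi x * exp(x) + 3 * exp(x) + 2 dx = -6 + (2 + pi)*(2 + exp(pi))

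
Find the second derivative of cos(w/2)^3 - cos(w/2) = cos(w/2)/16 - 9*cos(3*w/2)/16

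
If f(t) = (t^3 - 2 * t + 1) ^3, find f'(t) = 9*t^8 - 42*t^6 + 18*t^5 + 60*t^4 - 48*t^3 - 15*t^2 + 24*t - 6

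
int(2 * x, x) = x^2 + C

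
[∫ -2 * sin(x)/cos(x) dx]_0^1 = 2*log(cos(1))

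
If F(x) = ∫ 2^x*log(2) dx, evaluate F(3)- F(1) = 6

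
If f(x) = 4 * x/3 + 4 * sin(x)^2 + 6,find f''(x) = 8*cos(2*x)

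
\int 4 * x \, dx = 2*x^2 + C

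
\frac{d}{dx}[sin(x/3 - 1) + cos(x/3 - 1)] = sqrt(2)*cos(x/3 - 1 + pi/4)/3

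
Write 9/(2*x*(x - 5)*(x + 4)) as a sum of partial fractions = 1/(8*(x + 4)) + 1/(10*(x - 5)) - 9/(40*x)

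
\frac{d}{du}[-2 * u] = -2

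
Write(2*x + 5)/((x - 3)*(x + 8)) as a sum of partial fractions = 1/(x + 8) + 1/(x - 3)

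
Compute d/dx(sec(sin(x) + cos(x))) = sqrt(2)*sin(sqrt(2)*sin(x + pi/4))*cos(x + pi/4)/cos(sqrt(2)*sin(x + pi/4))^2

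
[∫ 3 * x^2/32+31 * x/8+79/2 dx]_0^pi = -275 - pi/2 + (pi/4 + 5)^2 + 2*(pi/4 + 5)^3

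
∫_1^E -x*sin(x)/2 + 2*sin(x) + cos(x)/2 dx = (-2 + E/2)*cos(E) + 3*cos(1)/2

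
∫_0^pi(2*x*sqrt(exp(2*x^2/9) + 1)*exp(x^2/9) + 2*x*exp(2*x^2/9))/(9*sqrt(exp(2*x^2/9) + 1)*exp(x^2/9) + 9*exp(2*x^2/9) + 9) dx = -log(1 + sqrt(2)) + log(exp(pi^2/9) + sqrt(1 + exp(2*pi^2/9)))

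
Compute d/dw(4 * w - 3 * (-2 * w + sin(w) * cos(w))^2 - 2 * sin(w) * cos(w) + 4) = -24*w*sin(w)^2 - 12*w + 12*sin(w)^3*cos(w) + 4*sin(w)^2 + 6*sin(w)*cos(w) + 2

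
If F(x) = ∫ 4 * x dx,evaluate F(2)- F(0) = 8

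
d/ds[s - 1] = 1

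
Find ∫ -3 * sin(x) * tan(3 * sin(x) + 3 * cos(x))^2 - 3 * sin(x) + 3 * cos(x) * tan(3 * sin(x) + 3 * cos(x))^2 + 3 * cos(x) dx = tan(3*sqrt(2)*sin(x + pi/4)) + C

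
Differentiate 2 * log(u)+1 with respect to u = 2/u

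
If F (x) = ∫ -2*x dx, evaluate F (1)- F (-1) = 0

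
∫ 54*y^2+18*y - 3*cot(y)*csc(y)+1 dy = 18*y^3 + 9*y^2 + y + 3*csc(y) + C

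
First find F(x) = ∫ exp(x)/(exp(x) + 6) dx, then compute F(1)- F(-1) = -log(exp(-1) + 6) + log(E + 6)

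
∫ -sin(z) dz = cos(z) + C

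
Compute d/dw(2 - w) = -1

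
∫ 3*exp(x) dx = 3*exp(x) + C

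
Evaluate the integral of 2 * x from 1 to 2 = 3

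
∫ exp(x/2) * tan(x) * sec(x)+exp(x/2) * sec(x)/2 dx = exp(x/2)*sec(x) + C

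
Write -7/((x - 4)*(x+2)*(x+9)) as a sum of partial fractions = -1/(13*(x + 9)) + 1/(6*(x + 2)) - 7/(78*(x - 4))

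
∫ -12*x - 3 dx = -6*x^2 - 3*x + C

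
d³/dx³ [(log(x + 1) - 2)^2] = (4*log(x + 1) - 14)/(x^3 + 3*x^2 + 3*x + 1)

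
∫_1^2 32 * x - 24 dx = 24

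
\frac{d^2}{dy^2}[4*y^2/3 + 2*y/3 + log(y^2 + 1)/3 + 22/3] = (8*y^4 + 14*y^2 + 10)/(3*y^4 + 6*y^2 + 3)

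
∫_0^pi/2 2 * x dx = pi^2/4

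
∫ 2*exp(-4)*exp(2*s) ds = exp(2*s - 4) + C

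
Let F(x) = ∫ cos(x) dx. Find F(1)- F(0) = sin(1)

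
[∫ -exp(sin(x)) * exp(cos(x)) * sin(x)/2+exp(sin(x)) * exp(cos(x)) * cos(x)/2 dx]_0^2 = -E/2 + exp(cos(2) + sin(2))/2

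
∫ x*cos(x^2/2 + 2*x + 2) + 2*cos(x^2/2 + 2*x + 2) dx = sin((x + 2)^2/2) + C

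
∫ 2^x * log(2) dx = 2^x + C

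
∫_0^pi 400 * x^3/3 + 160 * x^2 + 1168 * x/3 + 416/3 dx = -196/3 + 64*pi + 80*pi^2 + 4*(7 + 4*pi + 5*pi^2)^2/3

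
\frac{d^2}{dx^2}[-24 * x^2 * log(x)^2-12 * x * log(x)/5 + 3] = (-240*x*log(x)^2 - 720*x*log(x) - 240*x - 12)/(5*x)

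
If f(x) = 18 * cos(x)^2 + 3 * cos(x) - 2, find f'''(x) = 3*(48*cos(x) + 1)*sin(x)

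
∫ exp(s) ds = exp(s) + C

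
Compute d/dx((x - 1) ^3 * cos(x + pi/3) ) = (x - 1)^2*(-x*sin(x + pi/3) + sin(x + pi/3) + 3*cos(x + pi/3))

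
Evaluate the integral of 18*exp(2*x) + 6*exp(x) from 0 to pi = -16 + (1 + 3*exp(pi))^2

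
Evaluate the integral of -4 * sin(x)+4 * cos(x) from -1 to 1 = 8*sin(1)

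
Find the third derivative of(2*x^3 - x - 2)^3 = 4032*x^6 - 2520*x^4 - 2880*x^3 + 360*x^2 + 576*x + 138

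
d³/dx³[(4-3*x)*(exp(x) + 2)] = -3*x*exp(x) - 5*exp(x)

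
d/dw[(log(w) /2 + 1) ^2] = (log(w) + 2)/(2*w)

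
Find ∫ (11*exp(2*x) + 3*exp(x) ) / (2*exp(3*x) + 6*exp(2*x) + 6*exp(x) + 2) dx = (18*exp(2*x) + 25*exp(x) + 11)/(2*(exp(2*x) + 2*exp(x) + 1)) + C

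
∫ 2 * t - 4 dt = t^2 - 4*t + C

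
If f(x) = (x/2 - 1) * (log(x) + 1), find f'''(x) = (-x - 4)/(2*x^3)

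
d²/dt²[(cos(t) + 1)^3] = -9*cos(t)^3 - 12*cos(t)^2 + 3*cos(t) + 6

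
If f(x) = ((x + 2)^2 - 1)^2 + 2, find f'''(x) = 24*x + 48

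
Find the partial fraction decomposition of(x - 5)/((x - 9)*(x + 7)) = 3/(4*(x + 7)) + 1/(4*(x - 9))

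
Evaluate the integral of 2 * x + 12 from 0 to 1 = 13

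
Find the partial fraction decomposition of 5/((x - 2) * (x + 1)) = -5/(3*(x + 1)) + 5/(3*(x - 2))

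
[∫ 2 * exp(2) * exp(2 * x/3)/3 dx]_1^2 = -exp(8/3) + exp(10/3)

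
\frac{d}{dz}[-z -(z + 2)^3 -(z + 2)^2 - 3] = -3*z^2 - 14*z - 17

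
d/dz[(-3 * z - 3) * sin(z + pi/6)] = -3*z*cos(z + pi/6) - 3*sqrt(2)*sin(z + 5*pi/12)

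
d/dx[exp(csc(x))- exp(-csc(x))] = -(exp(2/sin(x)) + 1)*exp(-csc(x))*cos(x)/sin(x)^2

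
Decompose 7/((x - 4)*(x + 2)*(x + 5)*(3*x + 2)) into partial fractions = -27/(104*(3*x + 2)) - 7/(351*(x + 5)) + 7/(72*(x + 2)) + 1/(108*(x - 4))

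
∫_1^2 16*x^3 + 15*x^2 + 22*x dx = 128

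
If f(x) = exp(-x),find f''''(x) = exp(-x)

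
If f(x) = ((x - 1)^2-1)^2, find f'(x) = 4*x^3 - 12*x^2 + 8*x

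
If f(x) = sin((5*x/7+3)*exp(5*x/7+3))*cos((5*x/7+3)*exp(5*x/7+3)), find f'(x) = 5*(5*x + 28)*exp(3)*exp(5*x/7)*cos(2*(5*x/7 + 3)*exp(3)*exp(5*x/7))/49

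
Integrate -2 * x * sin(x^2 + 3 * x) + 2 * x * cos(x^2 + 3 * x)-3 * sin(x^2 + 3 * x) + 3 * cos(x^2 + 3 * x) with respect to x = sqrt(2)*sin(x^2 + 3*x + pi/4) + C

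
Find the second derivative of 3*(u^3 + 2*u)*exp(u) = 3*u^3*exp(u) + 18*u^2*exp(u) + 24*u*exp(u) + 12*exp(u)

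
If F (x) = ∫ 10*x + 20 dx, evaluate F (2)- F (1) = 35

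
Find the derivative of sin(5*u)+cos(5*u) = -5*sin(5*u) + 5*cos(5*u)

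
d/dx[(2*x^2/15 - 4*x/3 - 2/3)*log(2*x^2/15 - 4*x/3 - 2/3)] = 4*x*log(x^2 - 10*x - 5)/15 - 4*x*log(15)/15 + 4*x*log(2)/15 + 4*x/15 - 4*log(x^2 - 10*x - 5)/3 - 4/3 - 4*log(2)/3 + 4*log(15)/3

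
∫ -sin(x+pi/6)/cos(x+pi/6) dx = log(cos(x + pi/6)) + C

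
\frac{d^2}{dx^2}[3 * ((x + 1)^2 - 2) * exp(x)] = 3*x^2*exp(x) + 18*x*exp(x) + 15*exp(x)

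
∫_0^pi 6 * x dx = 3*pi^2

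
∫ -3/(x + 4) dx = -3*log(x + 4) + C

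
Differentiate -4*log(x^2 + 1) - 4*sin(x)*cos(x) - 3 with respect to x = (8*x^2*sin(x)^2 - 4*x^2 - 8*x + 8*sin(x)^2 - 4)/(x^2 + 1)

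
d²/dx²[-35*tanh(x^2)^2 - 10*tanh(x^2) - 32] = -840*x^2*(1 - 1/cosh(x^2)^2)^2 + 80*x^2*sinh(x^2)/cosh(x^2)^3 + 840*x^2 - 1120*x^2/cosh(x^2)^2 - 140*sinh(x^2)/cosh(x^2)^3 - 20/cosh(x^2)^2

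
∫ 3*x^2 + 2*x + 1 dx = x^3 + x^2 + x + C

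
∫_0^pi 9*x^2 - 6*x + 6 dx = -3*pi^2 + 6*pi + 3*pi^3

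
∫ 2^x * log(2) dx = 2^x + C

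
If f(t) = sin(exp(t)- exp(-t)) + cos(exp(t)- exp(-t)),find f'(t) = sqrt(2)*(exp(2*t) + 1)*exp(-t)*cos(exp(t) + pi/4 - exp(-t))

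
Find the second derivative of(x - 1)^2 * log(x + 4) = (2*x^2*log(x + 4) + 3*x^2 + 16*x*log(x + 4) + 14*x + 32*log(x + 4) - 17)/(x^2 + 8*x + 16)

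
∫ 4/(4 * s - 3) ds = log(4*s - 3) + C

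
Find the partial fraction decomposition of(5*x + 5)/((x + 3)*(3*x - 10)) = 65/(19*(3*x - 10)) + 10/(19*(x + 3))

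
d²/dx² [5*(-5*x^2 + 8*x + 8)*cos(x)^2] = 50*x^2*cos(2*x) + 100*x*sin(2*x) - 80*x*cos(2*x) - 80*sin(2*x) - 105*cos(2*x) - 25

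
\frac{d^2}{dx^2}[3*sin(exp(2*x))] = 12*(-exp(2*x)*sin(exp(2*x)) + cos(exp(2*x)))*exp(2*x)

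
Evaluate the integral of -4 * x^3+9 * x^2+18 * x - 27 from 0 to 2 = -10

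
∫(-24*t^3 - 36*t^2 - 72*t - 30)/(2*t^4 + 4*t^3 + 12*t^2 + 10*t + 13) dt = -3*log((2*t^2 + 2*t + 5)^2 + 1) + C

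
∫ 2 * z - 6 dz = z^2 - 6*z + C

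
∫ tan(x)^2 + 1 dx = tan(x) + C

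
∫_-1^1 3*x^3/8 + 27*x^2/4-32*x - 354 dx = -1407/2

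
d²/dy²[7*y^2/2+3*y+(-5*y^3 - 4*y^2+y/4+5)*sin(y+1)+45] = 5*y^3*sin(y + 1) + 4*y^2*sin(y + 1) - 30*y^2*cos(y + 1) - 121*y*sin(y + 1)/4 - 16*y*cos(y + 1) - 13*sin(y + 1) + cos(y + 1)/2 + 7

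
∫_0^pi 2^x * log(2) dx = -1 + 2^pi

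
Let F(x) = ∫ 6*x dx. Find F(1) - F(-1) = 0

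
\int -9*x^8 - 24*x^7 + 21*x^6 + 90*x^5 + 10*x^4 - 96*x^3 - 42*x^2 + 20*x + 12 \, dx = -x^9 - 3*x^8 + 3*x^7 + 15*x^6 + 2*x^5 - 24*x^4 - 14*x^3 + 10*x^2 + 12*x + C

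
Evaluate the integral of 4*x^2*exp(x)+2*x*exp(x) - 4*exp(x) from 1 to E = 2*(-3*E + 1 + 2*exp(2))*exp(E)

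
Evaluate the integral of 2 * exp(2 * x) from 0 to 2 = (-1 + exp(2))*(1 + exp(2))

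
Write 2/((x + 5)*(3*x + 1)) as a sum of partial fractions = 3/(7*(3*x + 1)) - 1/(7*(x + 5))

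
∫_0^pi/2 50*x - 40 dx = -16 + (-4 + 5*pi/2)^2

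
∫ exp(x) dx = exp(x) + C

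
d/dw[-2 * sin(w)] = -2*cos(w)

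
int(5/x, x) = 5*log(2*x) + C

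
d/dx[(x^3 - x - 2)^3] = 9*x^8 - 21*x^6 - 36*x^5 + 15*x^4 + 48*x^3 + 33*x^2 - 12*x - 12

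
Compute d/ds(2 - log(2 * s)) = -1/s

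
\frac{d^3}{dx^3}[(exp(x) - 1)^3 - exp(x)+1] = 27*exp(3*x) - 24*exp(2*x) + 2*exp(x)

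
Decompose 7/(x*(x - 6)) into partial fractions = 7/(6*(x - 6)) - 7/(6*x)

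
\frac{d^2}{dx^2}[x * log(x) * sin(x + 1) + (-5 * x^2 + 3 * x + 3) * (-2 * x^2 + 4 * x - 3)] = (120*x^3 - x^2*log(x)*sin(x + 1) - 156*x^2 + 2*x*log(x)*cos(x + 1) + 2*x*cos(x + 1) + 42*x + sin(x + 1))/x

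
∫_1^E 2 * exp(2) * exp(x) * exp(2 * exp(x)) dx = -exp(2 + 2*E) + exp(2 + 2*exp(E))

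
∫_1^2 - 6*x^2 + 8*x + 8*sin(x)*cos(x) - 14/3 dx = -20/3 + 2*cos(2) - 2*cos(4)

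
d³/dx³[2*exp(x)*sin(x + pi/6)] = 4*sqrt(2)*exp(x)*cos(x + 5*pi/12)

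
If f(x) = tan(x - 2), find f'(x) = tan(x - 2)^2 + 1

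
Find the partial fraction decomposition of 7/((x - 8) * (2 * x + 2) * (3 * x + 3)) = -7/(486*(x + 1)) - 7/(54*(x + 1)^2) + 7/(486*(x - 8))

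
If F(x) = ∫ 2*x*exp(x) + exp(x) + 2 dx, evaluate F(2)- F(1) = -E + 2 + 3*exp(2)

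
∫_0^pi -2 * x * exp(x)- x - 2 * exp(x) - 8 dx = -2*pi*exp(pi) - 8*pi - pi^2/2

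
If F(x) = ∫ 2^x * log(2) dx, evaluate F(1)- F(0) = 1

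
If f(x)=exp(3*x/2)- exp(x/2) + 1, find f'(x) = 3*exp(3*x/2)/2 - exp(x/2)/2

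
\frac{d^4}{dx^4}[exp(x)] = exp(x)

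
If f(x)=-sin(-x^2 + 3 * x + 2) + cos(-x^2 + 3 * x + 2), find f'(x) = 2*x*sin(-x^2 + 3*x + 2) + 2*x*cos(-x^2 + 3*x + 2) - 3*sin(-x^2 + 3*x + 2) - 3*cos(-x^2 + 3*x + 2)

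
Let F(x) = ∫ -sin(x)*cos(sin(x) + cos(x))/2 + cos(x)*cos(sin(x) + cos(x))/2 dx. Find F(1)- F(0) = -sin(1)/2 + sin(cos(1) + sin(1))/2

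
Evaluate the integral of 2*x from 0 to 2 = 4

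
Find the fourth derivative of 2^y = 2^y*log(2)^4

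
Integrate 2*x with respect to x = x^2 + C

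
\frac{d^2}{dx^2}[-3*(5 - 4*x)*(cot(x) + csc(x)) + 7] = 3*(-4*x + 8*x*cos(x)/sin(x)^2 + 8*x/sin(x)^2 + 5 - 8*cos(x)/sin(x) - 8/sin(x) - 10*cos(x)/sin(x)^2 - 10/sin(x)^2)/sin(x)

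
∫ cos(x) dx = sin(x) + C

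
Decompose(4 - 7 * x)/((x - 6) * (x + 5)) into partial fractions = -39/(11*(x + 5)) - 38/(11*(x - 6))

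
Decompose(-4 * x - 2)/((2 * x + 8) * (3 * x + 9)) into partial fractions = -7/(3*(x + 4)) + 5/(3*(x + 3))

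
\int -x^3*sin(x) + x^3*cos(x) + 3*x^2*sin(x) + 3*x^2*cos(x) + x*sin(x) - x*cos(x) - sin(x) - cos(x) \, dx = sqrt(2)*x*(x^2 - 1)*sin(x + pi/4) + C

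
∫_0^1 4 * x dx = 2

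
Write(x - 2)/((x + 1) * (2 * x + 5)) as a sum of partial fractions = 3/(2*x + 5) - 1/(x + 1)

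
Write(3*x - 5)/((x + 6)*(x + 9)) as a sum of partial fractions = 32/(3*(x + 9)) - 23/(3*(x + 6))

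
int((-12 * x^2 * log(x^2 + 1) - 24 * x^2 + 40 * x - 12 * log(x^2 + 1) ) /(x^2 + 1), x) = 4*(5 - 3*x)*log(x^2 + 1) + C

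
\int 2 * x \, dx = x^2 + C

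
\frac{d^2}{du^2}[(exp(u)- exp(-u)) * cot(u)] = (2*exp(2*u)*cot(u)^3 - 2*exp(2*u)*cot(u)^2 + 3*exp(2*u)*cot(u) - 2*exp(2*u) - 2*cot(u)^3 - 2*cot(u)^2 - 3*cot(u) - 2)*exp(-u)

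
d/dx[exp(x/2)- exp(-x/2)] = (exp(x) + 1)*exp(-x/2)/2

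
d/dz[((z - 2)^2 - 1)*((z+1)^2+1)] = 4*z^3 - 6*z^2 - 6*z - 2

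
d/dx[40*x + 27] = 40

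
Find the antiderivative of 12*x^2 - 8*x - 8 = 4*x^3 - 4*x^2 - 8*x + C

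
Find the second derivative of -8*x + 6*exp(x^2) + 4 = 24*x^2*exp(x^2) + 12*exp(x^2)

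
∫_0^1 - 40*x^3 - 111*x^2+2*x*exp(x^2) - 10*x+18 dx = -35 + E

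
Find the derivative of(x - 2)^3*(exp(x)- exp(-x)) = (x^3*exp(2*x) + x^3 - 3*x^2*exp(2*x) - 9*x^2 + 24*x + 4*exp(2*x) - 20)*exp(-x)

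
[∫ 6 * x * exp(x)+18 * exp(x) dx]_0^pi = -12 + 3*(4 + 2*pi)*exp(pi)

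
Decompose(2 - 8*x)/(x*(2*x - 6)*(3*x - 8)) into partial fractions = 87/(8*(3*x - 8)) - 11/(3*(x - 3)) + 1/(24*x)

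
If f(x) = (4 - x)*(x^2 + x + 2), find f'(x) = -3*x^2 + 6*x + 2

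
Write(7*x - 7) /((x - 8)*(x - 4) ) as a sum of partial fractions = -21/(4*(x - 4)) + 49/(4*(x - 8))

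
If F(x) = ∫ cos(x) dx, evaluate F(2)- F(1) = -sin(1) + sin(2)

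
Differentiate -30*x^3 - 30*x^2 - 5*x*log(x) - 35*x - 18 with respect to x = -90*x^2 - 60*x - 5*log(x) - 40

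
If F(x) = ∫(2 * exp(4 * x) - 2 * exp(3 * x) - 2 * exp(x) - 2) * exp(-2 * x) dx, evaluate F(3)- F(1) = -(-1 - exp(-1) + E)^2 + (-1 - exp(-3) + exp(3))^2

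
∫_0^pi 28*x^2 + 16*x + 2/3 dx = 2*pi/3 + 8*pi^2 + 28*pi^3/3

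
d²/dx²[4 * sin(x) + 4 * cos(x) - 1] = -4*sin(x) - 4*cos(x)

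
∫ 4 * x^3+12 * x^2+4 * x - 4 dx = x^4 + 4*x^3 + 2*x^2 - 4*x + C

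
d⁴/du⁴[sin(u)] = sin(u)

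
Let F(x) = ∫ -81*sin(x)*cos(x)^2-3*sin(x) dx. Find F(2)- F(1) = -27*cos(1)^3 + 27*cos(2)^3 - 3*cos(1) + 3*cos(2)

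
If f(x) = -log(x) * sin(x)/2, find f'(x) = -(x*log(x)*cos(x) + sin(x))/(2*x)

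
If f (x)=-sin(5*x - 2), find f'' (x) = 25*sin(5*x - 2)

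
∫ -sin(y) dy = cos(y) + C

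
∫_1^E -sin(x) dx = cos(E) - cos(1)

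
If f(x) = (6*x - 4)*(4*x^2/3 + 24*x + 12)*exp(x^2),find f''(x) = 32*x^5*exp(x^2) + 1664*x^4*exp(x^2)/3 + 16*x^3*exp(x^2) + 3584*x^2*exp(x^2)/3 - 96*x*exp(x^2) + 544*exp(x^2)/3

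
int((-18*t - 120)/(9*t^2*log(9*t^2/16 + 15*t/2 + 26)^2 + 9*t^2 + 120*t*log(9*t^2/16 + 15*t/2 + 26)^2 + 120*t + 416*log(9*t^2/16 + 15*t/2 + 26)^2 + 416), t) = acot(log((3*t + 20)^2/16 + 1)) + C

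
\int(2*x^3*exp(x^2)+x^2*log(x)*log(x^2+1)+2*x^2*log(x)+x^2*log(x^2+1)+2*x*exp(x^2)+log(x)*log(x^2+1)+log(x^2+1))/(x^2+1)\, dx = x*log(x)*log(x^2 + 1) + exp(x^2) + C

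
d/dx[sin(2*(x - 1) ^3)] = 6*(x - 1)^2*cos(2*x^3 - 6*x^2 + 6*x - 2)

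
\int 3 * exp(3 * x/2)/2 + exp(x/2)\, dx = (exp(x) + 2)*exp(x/2) + C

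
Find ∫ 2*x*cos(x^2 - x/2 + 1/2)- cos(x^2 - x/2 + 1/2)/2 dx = sin(x^2 - x/2 + 1/2) + C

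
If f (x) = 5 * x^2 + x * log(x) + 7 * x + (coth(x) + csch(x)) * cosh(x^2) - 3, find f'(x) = 2*x*sinh(x^2)/tanh(x) + 10*x + 2*x*sinh(x^2)/sinh(x) + log(x) + 8 - cosh(x)*cosh(x^2)/sinh(x)^2 - cosh(x^2)/sinh(x)^2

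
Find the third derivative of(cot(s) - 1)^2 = -24*cot(s)^5 + 12*cot(s)^4 - 40*cot(s)^3 + 16*cot(s)^2 - 16*cot(s) + 4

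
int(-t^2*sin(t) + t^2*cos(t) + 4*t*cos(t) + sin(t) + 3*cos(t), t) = sqrt(2)*(t + 1)^2*sin(t + pi/4) + C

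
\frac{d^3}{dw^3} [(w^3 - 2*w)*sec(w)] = (-w^3*sin(w)/cos(w) + 6*w^3*sin(w)/cos(w)^3 - 9*w^2 + 18*w^2/cos(w)^2 + 20*w*sin(w)/cos(w) - 12*w*sin(w)/cos(w)^3 + 12 - 12/cos(w)^2)/cos(w)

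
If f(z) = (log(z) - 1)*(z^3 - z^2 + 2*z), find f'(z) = 3*z^2*log(z) - 2*z^2 - 2*z*log(z) + z + 2*log(z)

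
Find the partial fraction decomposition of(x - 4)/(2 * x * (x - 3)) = -1/(6*(x - 3)) + 2/(3*x)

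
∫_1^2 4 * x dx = 6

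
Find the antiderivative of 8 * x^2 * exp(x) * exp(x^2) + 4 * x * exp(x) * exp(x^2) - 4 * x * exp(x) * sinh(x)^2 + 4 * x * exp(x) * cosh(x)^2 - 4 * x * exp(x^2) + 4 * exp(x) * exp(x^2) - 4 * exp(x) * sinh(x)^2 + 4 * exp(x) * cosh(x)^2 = 2*(2*x*exp(x) - 1)*(exp(x^2) + 1) + C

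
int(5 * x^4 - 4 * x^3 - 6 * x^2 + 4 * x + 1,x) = x^5 - x^4 - 2*x^3 + 2*x^2 + x + C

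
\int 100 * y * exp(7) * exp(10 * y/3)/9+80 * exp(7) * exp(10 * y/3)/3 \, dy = (10*y + 21)*exp(10*y/3 + 7)/3 + C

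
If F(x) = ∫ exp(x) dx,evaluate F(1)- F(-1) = E - exp(-1)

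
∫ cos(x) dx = sin(x) + C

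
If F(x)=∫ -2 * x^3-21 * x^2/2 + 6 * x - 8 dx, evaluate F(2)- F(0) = -40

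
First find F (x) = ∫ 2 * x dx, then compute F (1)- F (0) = 1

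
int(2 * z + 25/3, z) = z^2 + 25*z/3 + C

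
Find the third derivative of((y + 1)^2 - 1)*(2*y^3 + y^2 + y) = 120*y^2 + 120*y + 18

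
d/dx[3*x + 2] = 3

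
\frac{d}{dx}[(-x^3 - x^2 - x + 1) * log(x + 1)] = (-3*x^3*log(x + 1) - x^3 - 5*x^2*log(x + 1) - x^2 - 3*x*log(x + 1) - x - log(x + 1) + 1)/(x + 1)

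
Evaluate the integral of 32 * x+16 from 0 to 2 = 96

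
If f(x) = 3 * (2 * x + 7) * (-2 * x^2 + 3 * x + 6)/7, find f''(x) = -72*x/7 - 48/7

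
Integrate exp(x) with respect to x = exp(x) + C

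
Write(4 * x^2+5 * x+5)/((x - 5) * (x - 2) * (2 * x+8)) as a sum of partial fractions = 49/(108*(x + 4)) - 31/(36*(x - 2)) + 65/(27*(x - 5))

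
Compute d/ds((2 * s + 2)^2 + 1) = 8*s + 8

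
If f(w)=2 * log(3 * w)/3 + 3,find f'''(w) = 4/(3*w^3)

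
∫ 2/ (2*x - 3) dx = log(3 - 2*x) + C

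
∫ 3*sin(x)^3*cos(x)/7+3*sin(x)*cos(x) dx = 3*(sin(x)^2 + 14)*sin(x)^2/28 + C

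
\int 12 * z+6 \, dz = 6*z^2 + 6*z + C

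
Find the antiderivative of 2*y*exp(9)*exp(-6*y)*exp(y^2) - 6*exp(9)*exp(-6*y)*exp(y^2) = exp((y - 3)^2) + C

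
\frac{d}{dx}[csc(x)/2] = -cot(x)*csc(x)/2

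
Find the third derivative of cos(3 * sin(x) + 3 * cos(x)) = 6*(-9*sqrt(2)*sin(x)*sin(3*sqrt(2)*sin(x + pi/4))*cos(x) + 5*sqrt(2)*sin(3*sqrt(2)*sin(x + pi/4)) + 9*sin(x + pi/4)*cos(3*sqrt(2)*sin(x + pi/4)))*cos(x + pi/4)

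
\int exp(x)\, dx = exp(x) + C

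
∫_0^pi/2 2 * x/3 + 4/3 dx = -4/3 + (pi/2 + 2)^2/3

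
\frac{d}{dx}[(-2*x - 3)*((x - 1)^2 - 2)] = -6*x^2 + 2*x + 8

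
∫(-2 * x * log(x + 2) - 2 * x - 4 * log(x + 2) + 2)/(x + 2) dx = 2*(1 - x)*log(x + 2) + C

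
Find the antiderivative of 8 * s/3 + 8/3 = 4*s^2/3 + 8*s/3 + C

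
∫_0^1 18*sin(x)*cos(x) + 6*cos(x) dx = -1 + (1 + 3*sin(1))^2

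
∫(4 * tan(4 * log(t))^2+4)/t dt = tan(4*log(t)) + C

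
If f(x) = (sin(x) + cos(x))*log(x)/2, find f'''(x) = sqrt(2)*(-x^3*log(x)*cos(x + pi/4) - 3*x^2*sin(x + pi/4) - 3*x*cos(x + pi/4) + 2*sin(x + pi/4))/(2*x^3)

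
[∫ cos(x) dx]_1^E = -sin(1) + sin(E)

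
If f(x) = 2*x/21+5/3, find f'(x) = 2/21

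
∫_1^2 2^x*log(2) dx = 2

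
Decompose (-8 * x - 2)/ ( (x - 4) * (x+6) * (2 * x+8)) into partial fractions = 23/(20*(x + 6)) - 15/(16*(x + 4)) - 17/(80*(x - 4))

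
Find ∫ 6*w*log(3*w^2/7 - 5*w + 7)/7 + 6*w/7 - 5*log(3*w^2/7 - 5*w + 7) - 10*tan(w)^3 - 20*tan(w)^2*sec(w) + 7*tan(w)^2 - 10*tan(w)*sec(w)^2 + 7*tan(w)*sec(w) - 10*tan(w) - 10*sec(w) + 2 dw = -5*(tan(w) + sec(w))^2 + (3*w^2 - 35*w + 49)*log(3*w^2/7 - 5*w + 7)/7 + 7*tan(w) + 7*sec(w) + C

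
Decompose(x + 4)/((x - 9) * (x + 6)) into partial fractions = 2/(15*(x + 6)) + 13/(15*(x - 9))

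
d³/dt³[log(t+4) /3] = 2/(3*t^3 + 36*t^2 + 144*t + 192)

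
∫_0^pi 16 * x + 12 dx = 12*pi + 8*pi^2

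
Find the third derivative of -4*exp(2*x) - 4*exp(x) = -32*exp(2*x) - 4*exp(x)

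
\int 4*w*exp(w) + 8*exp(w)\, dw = 4*(w + 1)*exp(w) + C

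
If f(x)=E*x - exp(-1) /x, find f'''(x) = 6*exp(-1)/x^4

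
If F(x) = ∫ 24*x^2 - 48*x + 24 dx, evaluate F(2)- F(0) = 16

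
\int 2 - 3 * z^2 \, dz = -z^3 + 2*z + C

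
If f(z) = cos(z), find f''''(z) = cos(z)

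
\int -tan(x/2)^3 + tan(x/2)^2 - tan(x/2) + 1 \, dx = (2 - tan(x/2))*tan(x/2) + C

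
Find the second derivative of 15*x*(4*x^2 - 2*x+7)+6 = 360*x - 60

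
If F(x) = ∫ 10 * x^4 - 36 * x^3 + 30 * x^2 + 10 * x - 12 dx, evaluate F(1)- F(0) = -4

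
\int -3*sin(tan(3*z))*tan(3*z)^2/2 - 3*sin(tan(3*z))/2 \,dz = cos(tan(3*z))/2 + C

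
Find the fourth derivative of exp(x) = exp(x)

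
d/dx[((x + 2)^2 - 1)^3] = 6*x^5 + 60*x^4 + 228*x^3 + 408*x^2 + 342*x + 108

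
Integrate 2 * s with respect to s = s^2 + C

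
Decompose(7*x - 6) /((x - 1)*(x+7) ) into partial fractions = 55/(8*(x + 7)) + 1/(8*(x - 1))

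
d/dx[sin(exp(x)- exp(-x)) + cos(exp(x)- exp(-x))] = sqrt(2)*(exp(2*x) + 1)*exp(-x)*cos(exp(x) + pi/4 - exp(-x))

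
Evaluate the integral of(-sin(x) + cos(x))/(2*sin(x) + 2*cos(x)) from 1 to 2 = log(sin(pi/4 + 2))/2 - log(sin(pi/4 + 1))/2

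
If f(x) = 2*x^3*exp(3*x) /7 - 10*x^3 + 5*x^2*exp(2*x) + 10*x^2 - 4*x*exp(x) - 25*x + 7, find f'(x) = 6*x^3*exp(3*x)/7 + 6*x^2*exp(3*x)/7 + 10*x^2*exp(2*x) - 30*x^2 + 10*x*exp(2*x) - 4*x*exp(x) + 20*x - 4*exp(x) - 25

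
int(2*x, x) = x^2 + C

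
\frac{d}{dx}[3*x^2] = 6*x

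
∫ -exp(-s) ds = exp(-s) + C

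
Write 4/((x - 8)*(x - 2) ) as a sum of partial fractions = -2/(3*(x - 2)) + 2/(3*(x - 8))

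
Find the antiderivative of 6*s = 3*s^2 + C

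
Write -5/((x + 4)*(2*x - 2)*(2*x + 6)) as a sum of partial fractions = -1/(4*(x + 4)) + 5/(16*(x + 3)) - 1/(16*(x - 1))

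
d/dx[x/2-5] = 1/2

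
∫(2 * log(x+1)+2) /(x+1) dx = (log(x + 1) + 1)^2 + C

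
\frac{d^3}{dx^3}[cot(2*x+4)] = -48*cot(2*x + 4)^4 - 64*cot(2*x + 4)^2 - 16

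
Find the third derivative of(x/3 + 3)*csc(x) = (x*cos(x)/(3*sin(x)) - 2*x*cos(x)/sin(x)^3 - 1 + 3*cos(x)/sin(x) + 2/sin(x)^2 - 18*cos(x)/sin(x)^3)/sin(x)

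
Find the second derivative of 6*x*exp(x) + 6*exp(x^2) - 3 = 24*x^2*exp(x^2) + 6*x*exp(x) + 12*exp(x) + 12*exp(x^2)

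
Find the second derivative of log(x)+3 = -1/x^2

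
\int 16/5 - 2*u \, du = -u^2 + 16*u/5 + C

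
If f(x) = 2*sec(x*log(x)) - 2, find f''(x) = 2*(-x*log(x)^2 + 2*x*log(x)^2/cos(x*log(x))^2 - 2*x*log(x) + 4*x*log(x)/cos(x*log(x))^2 - x + 2*x/cos(x*log(x))^2 + sin(x*log(x))/cos(x*log(x)))/(x*cos(x*log(x)))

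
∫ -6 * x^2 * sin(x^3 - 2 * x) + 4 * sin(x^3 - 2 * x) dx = 2*cos(x*(x^2 - 2)) + C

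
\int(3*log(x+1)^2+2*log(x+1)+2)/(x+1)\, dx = (log(x + 1)^2 + log(x + 1) + 2)*log(x + 1) + C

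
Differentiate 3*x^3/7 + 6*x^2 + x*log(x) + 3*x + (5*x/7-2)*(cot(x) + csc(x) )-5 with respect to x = 9*x^2/7 - 5*x*cot(x)^2/7 - 5*x*cot(x)*csc(x)/7 + 79*x/7 + log(x) + 2*cot(x)^2 + 2*cot(x)*csc(x) + 5*cot(x)/7 + 5*csc(x)/7 + 6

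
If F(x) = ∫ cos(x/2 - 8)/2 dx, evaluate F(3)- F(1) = -sin(13/2) + sin(15/2)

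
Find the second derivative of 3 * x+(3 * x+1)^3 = 162*x + 54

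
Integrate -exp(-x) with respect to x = exp(-x) + C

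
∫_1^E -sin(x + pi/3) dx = cos(pi/3 + E) - cos(1 + pi/3)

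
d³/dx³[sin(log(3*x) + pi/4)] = sqrt(2)*(sin(log(x) + log(3)) + 2*cos(log(x) + log(3)))/x^3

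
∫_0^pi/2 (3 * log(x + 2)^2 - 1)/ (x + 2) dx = -log(pi/2 + 2) - log(2)^3 + log(2) + log(pi/2 + 2)^3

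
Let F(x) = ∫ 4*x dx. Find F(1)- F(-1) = 0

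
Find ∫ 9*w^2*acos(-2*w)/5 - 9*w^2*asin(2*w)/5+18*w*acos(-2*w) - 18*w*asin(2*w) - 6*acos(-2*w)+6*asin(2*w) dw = 3*(acos(-2*w) - asin(2*w))*(w^3 + 15*w^2 - 10*w - 15)/5 + C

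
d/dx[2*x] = 2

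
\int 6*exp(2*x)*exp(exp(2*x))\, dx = 3*exp(exp(2*x)) + C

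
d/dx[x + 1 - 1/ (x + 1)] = (x^2 + 2*x + 2)/(x^2 + 2*x + 1)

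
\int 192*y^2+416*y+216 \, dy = 64*y^3 + 208*y^2 + 216*y + C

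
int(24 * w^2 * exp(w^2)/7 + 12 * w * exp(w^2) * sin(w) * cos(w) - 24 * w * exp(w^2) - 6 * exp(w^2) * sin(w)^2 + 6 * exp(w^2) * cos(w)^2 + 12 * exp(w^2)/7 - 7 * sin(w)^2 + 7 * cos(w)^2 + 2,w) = (6*exp(w^2) + 7)*(4*w + 7*sin(2*w) - 28)/14 + C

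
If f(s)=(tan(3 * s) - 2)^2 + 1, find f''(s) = 54*tan(3*s)^4 - 72*tan(3*s)^3 + 72*tan(3*s)^2 - 72*tan(3*s) + 18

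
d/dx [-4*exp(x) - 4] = -4*exp(x)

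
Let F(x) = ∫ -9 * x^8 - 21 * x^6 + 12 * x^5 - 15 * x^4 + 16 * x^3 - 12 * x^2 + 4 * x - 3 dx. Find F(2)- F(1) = -824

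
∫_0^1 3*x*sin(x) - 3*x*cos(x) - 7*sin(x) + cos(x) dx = -4 + cos(1) + sin(1)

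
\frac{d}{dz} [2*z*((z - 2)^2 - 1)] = 6*z^2 - 16*z + 6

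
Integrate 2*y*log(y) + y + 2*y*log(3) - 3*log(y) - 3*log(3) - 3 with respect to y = y*(y - 3)*log(3*y) + C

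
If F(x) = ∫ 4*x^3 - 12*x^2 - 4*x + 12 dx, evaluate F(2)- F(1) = -7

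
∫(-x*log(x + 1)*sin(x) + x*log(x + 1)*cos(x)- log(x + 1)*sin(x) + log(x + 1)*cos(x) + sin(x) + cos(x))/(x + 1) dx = sqrt(2)*log(x + 1)*sin(x + pi/4) + C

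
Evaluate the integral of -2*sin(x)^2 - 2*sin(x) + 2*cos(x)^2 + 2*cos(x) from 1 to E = -(cos(1) + sin(1) + 1)^2 + (cos(E) + sin(E) + 1)^2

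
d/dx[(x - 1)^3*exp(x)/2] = x^3*exp(x)/2 - 3*x*exp(x)/2 + exp(x)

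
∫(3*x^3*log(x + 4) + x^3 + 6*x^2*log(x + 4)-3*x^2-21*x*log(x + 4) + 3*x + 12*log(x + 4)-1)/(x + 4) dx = (x - 1)^3*log(x + 4) + C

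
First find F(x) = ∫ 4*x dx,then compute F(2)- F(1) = 6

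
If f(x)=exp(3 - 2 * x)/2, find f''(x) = 2*exp(3 - 2*x)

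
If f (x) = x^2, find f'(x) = 2*x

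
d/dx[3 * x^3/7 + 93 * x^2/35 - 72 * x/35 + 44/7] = 9*x^2/7 + 186*x/35 - 72/35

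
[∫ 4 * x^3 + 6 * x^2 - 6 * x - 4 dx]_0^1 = -4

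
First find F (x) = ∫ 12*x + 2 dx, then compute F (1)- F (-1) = 4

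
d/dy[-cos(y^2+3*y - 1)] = (2*y + 3)*sin(y^2 + 3*y - 1)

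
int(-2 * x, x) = -x^2 + C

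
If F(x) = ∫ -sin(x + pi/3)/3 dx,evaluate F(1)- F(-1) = -sqrt(3)*sin(1)/3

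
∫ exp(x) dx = exp(x) + C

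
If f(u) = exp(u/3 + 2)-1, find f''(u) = exp(u/3 + 2)/9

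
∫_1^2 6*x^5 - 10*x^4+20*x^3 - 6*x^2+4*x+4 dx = 72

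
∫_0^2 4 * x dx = 8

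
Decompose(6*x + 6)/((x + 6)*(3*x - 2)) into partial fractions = 3/(2*(3*x - 2)) + 3/(2*(x + 6))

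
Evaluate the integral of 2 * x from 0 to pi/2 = pi^2/4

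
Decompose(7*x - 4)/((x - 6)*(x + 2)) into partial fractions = 9/(4*(x + 2)) + 19/(4*(x - 6))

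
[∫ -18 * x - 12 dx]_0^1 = -21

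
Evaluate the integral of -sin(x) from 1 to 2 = -cos(1) + cos(2)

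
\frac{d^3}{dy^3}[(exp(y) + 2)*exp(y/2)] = 27*exp(3*y/2)/8 + exp(y/2)/4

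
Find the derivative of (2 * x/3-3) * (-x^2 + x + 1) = -2*x^2 + 22*x/3 - 7/3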